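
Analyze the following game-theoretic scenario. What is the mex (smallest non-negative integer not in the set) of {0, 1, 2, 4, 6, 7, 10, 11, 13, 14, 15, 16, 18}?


Set = {0, 1, 2, 4, 6, 7, 10, 11, 13, 14, 15, 16, 18}
0 is in the set.
1 is in the set.
2 is in the set.
3 is NOT in the set. This is the mex.
mex = 3

3


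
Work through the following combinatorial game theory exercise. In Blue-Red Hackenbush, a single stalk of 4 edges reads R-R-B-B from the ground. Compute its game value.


Edges (from ground): R-R-B-B
By Berlekamp's sign-expansion rule, a Blue-Red Hackenbush stalk has the value of the surreal number whose sign sequence is the edge sequence with B -> + and R -> -.
Sign sequence: --++
Trace the sign expansion in the surreal number tree, starting from 0:
Edge 1: R (sign -) -> bounds (-inf, 0), value = -1
Edge 2: R (sign -) -> bounds (-inf, -1), value = -2
Edge 3: B (sign +) -> bounds (-2, -1), value = -3/2
Edge 4: B (sign +) -> bounds (-3/2, -1), value = -5/4
Game value = -5/4

-5/4


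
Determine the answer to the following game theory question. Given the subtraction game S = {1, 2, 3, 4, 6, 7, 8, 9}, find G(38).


The subtraction set is S = {1, 2, 3, 4, 6, 7, 8, 9}.
G(k) = mex{ G(k - s) : s in S, s <= k }. We compute iteratively: G(0) = 0.
G(1) = mex({0}) = 1
G(2) = mex({0, 1}) = 2
G(3) = mex({0, 1, 2}) = 3
G(4) = mex({0, 1, 2, 3}) = 4
G(5) = mex({1, 2, 3, 4}) = 0
G(6) = mex({0, 2, 3, 4}) = 1
G(7) = mex({0, 1, 3, 4}) = 2
G(8) = mex({0, 1, 2, 4}) = 3
G(9) = mex({0, 1, 2, 3}) = 4
G(10) = mex({1, 2, 3, 4}) = 0
G(11) = mex({0, 2, 3, 4}) = 1
G(12) = mex({0, 1, 3, 4}) = 2
G(13) = mex({0, 1, 2, 4}) = 3
Observe that G(5)..G(13) = 0, 1, 2, 3, 4, 0, 1, 2, 3 repeats G(0)..G(8) = 0, 1, 2, 3, 4, 0, 1, 2, 3.
For k >= max(S) = 9, G(k) is determined by the previous 9 values G(k-9)..G(k-1); a window of 9 consecutive values has recurred shifted by 5, so by induction G(k + 5) = G(k) for all k >= 0: the sequence is periodic from the start with period 5.
One period: G(0..4) = 0, 1, 2, 3, 4.
38 mod 5 = 3, so G(38) = G(3) = 3.

3


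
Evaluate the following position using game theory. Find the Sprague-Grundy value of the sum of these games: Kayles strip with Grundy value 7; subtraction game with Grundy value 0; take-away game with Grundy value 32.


By the Sprague-Grundy theorem, the Grundy value of a sum of games is the XOR of individual Grundy values.
Kayles strip: Grundy value = 7. Running XOR: 0 XOR 7 = 7
subtraction game: Grundy value = 0. Running XOR: 7 XOR 0 = 7
take-away game: Grundy value = 32. Running XOR: 7 XOR 32 = 39
The combined Grundy value is 39.

39


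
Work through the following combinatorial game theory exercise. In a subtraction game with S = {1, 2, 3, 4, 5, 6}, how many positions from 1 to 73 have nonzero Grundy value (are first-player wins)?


Subtraction set S = {1, 2, 3, 4, 5, 6}, so G(n) = n mod 7.
G(n) = 0 when n is a multiple of 7.
Multiples of 7 in [1, 73]: 10
N-positions (nonzero Grundy) = 73 - 10 = 63

63


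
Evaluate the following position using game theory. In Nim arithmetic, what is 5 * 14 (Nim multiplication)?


Nim multiplication is bilinear over XOR: (u XOR v) * w = (u*w) XOR (v*w).
So we split each operand into its bit components and XOR the pairwise Nim products.
5 = 1 + 4 (as XOR of powers of 2).
14 = 2 + 4 + 8 (as XOR of powers of 2).
Using the standard Nim-product table on single bits:
  2*2 = 3,   2*4 = 8,   2*8 = 12,
  4*4 = 6,   4*8 = 11,  8*8 = 13,
and  1*x = x (identity), k*l = l*k (commutative).
Pairwise Nim products:
  1 * 2 = 2
  1 * 4 = 4
  1 * 8 = 8
  4 * 2 = 8
  4 * 4 = 6
  4 * 8 = 11
XOR them: 2 XOR 4 XOR 8 XOR 8 XOR 6 XOR 11 = 11.
Result: 5 * 14 = 11 (in Nim).

11


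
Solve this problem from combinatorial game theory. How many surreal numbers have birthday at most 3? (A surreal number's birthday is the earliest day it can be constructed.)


Day 0: {|} = 0 is born. Count = 1.
Day n: the number of surreal numbers born by day n is 2^(n+1) - 1.
By day 0: 2^1 - 1 = 1
By day 1: 2^2 - 1 = 3
By day 2: 2^3 - 1 = 7
By day 3: 2^4 - 1 = 15
By day 3: 15 surreal numbers.

15


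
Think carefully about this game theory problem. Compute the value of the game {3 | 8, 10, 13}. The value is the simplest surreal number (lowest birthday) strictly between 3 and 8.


Left options: {3}, max = 3
Right options: {8, 10, 13}, min = 8
All options are numbers and max(Left) < min(Right), so by the simplicity theorem the value is the simplest (earliest-born) number strictly between 3 and 8.
Integers 4 through 7 all lie strictly between 3 and 8.
Among integers, the simplest (lowest birthday = smallest |n|; 0 is born on day 0, +-n on day n) is 4.
No non-integer in the interval can be simpler: if x is a non-integer in the interval, then floor(x) or ceil(x) also lies in the interval (the interval contains an integer), and both are proper prefixes of x's sign expansion, i.e. born earlier. So the game value is 4.
Game value = 4

4


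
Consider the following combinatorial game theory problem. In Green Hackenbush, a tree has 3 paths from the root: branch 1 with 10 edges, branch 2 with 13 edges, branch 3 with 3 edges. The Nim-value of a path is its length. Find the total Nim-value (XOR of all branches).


The tree has 3 branches from the ground vertex.
In Green Hackenbush, the Nim-value of a simple path of length k is k.
Branch 1: length 10, Nim-value = 10
Branch 2: length 13, Nim-value = 13
Branch 3: length 3, Nim-value = 3
Total Nim-value = XOR of all branch values:
0 XOR 10 = 10
10 XOR 13 = 7
7 XOR 3 = 4
Nim-value of the tree = 4

4


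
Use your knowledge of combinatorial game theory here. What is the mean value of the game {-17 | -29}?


Game = {-17 | -29}, a switch {a | b} with numbers a > b.
Its thermograph has left wall a - t and right wall b + t, which meet at t = (a - b)/2, where both equal (a + b)/2. So the mast (mean value) is at (a + b)/2.
Mean = (-17 + (-29))/2 = -46/2 = -23

-23


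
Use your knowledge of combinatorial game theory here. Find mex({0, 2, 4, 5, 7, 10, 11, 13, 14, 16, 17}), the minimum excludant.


Set = {0, 2, 4, 5, 7, 10, 11, 13, 14, 16, 17}
0 is in the set.
1 is NOT in the set. This is the mex.
mex = 1

1


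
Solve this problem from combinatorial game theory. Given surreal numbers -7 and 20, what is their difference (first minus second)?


x = -7, y = 20
x - y = -7 - 20 = -27

-27


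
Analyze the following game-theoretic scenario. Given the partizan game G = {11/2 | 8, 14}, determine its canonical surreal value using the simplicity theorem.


Left options: {11/2}, max = 11/2
Right options: {8, 14}, min = 8
All options are numbers and max(Left) < min(Right), so by the simplicity theorem the value is the simplest (earliest-born) number strictly between 11/2 and 8.
Integers 6 through 7 all lie strictly between 11/2 and 8.
Among integers, the simplest (lowest birthday = smallest |n|; 0 is born on day 0, +-n on day n) is 6.
No non-integer in the interval can be simpler: if x is a non-integer in the interval, then floor(x) or ceil(x) also lies in the interval (the interval contains an integer), and both are proper prefixes of x's sign expansion, i.e. born earlier. So the game value is 6.
Game value = 6

6


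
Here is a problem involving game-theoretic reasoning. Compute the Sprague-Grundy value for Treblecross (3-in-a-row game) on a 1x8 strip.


Treblecross: place X on empty cells; 3-in-a-row wins.
Playing within two cells of an existing X lets the opponent win at once, so sensible play treats the cells i-2..i+2 around each X as dead. The player left with no safe cell loses, so this is a normal-play take-away game on strips of safe cells.
Placing X at cell i (0-indexed) of a strip of k safe cells leaves independent strips of sizes max(0, i-2) and max(0, k-i-3). Hence G(k) = mex{ G(max(0,i-2)) XOR G(max(0,k-i-3)) : 0 <= i < k }, with G(0) = 0.
G(1): splits (0,0):0^0=0 -> mex({0}) = 1
G(2): splits (0,0):0^0=0 -> mex({0}) = 1
G(3): splits (0,0):0^0=0 -> mex({0}) = 1
G(4): splits (0,1):0^1=1 (0,0):0^0=0 -> mex({0, 1}) = 2
G(5): splits (0,2):0^1=1 (0,1):0^1=1 (0,0):0^0=0 -> mex({0, 1}) = 2
G(6) = mex({1}) = 0
G(7) = mex({0, 1, 2}) = 3
G(8) = mex({0, 1, 2}) = 3
Therefore G(8) = 3.

3


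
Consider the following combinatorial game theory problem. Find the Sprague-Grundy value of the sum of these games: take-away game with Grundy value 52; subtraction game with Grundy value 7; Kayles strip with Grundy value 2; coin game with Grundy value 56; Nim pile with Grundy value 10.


By the Sprague-Grundy theorem, the Grundy value of a sum of games is the XOR of individual Grundy values.
take-away game: Grundy value = 52. Running XOR: 0 XOR 52 = 52
subtraction game: Grundy value = 7. Running XOR: 52 XOR 7 = 51
Kayles strip: Grundy value = 2. Running XOR: 51 XOR 2 = 49
coin game: Grundy value = 56. Running XOR: 49 XOR 56 = 9
Nim pile: Grundy value = 10. Running XOR: 9 XOR 10 = 3
The combined Grundy value is 3.

3


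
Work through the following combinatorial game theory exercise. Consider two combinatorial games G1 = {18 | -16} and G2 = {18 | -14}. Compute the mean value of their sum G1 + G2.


G1 = {18 | -16}, G2 = {18 | -14}
Each is a switch {a | b} with numbers a > b; its mean value is (a + b)/2, and mean value is additive over game sums: m(G1 + G2) = m(G1) + m(G2).
Mean of G1 = (18 + (-16))/2 = 2/2 = 1
Mean of G2 = (18 + (-14))/2 = 4/2 = 2
Mean of G1 + G2 = 1 + 2 = 3

3


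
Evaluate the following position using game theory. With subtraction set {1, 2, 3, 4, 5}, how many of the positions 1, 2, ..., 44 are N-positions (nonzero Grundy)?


Subtraction set S = {1, 2, 3, 4, 5}, so G(n) = n mod 6.
G(n) = 0 when n is a multiple of 6.
Multiples of 6 in [1, 44]: 7
N-positions (nonzero Grundy) = 44 - 7 = 37

37


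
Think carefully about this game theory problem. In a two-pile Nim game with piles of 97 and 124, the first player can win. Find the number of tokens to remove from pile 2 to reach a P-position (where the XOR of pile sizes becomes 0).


Piles: 97 and 124
Current XOR: 97 XOR 124 = 29 (non-zero, so this is an N-position).
To make the XOR zero, we need to find a move that balances the piles.
For pile 2 (size 124): target = 124 XOR 29 = 97
We reduce pile 2 from 124 to 97.
Tokens removed: 124 - 97 = 27
Verification: 97 XOR 97 = 0

27


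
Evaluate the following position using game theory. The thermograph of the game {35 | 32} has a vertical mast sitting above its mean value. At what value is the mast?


Game = {35 | 32}, a switch {a | b} with numbers a > b.
Its thermograph has left wall a - t and right wall b + t, which meet at t = (a - b)/2, where both equal (a + b)/2. So the mast (mean value) is at (a + b)/2.
Mean = (35 + (32))/2 = 67/2 = 67/2

67/2


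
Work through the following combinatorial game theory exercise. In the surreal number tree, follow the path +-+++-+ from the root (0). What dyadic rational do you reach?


Sign expansion: +-+++-+
Rule: track bounds (lo, hi), initially (-inf, +inf). On '+', the current value becomes lo and we move to the simplest number in (value, hi): value + 1 if hi = +inf, otherwise the midpoint (value + hi)/2. On '-', the current value becomes hi and we move to value - 1 if lo = -inf, otherwise the midpoint (lo + value)/2.
Start at 0.
Step 1: sign = +, move right. Bounds: (0, +inf). Value = 1
Step 2: sign = -, move left. Bounds: (0, 1). Value = 1/2
Step 3: sign = +, move right. Bounds: (1/2, 1). Value = 3/4
Step 4: sign = +, move right. Bounds: (3/4, 1). Value = 7/8
Step 5: sign = +, move right. Bounds: (7/8, 1). Value = 15/16
Step 6: sign = -, move left. Bounds: (7/8, 15/16). Value = 29/32
Step 7: sign = +, move right. Bounds: (29/32, 15/16). Value = 59/64
The surreal number with sign expansion +-+++-+ is 59/64.

59/64


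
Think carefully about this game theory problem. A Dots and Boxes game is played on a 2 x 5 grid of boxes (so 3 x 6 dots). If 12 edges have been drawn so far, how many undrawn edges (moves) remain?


Grid: 2 x 5 boxes, i.e. 3 rows and 6 columns of dots.
Horizontal edges: (rows + 1) * cols = 3 * 5 = 15
Vertical edges: rows * (cols + 1) = 2 * 6 = 12
Total edges: 15 + 12 = 27
Edges drawn: 12
Remaining: 27 - 12 = 15

15


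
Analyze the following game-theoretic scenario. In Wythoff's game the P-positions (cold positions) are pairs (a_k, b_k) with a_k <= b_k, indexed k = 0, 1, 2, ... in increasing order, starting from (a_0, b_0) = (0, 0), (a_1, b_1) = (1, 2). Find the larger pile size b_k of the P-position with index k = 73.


By Wythoff's theorem, a_k = floor(k * phi) and b_k = floor(k * phi^2) = a_k + k, where phi = (1 + sqrt(5))/2 is the golden ratio.
phi = (1 + sqrt(5))/2 = 1.618034
phi^2 = phi + 1 = 2.618034
k = 73
k * phi^2 = 73 * 2.618034 = 191.116481
b_73 = floor(k * phi^2) = 191 (check: a_73 + k = 118 + 73 = 191)

191


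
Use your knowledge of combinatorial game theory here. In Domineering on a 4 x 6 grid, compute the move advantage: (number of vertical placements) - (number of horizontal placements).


Board is 4 x 6 (rows x cols).
Left (vertical) placements: (rows-1) * cols = 3 * 6 = 18
Right (horizontal) placements: rows * (cols-1) = 4 * 5 = 20
Advantage = Left - Right = 18 - 20 = -2

-2


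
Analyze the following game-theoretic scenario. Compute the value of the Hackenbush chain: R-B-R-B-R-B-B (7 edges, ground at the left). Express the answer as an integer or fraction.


Edges (from ground): R-B-R-B-R-B-B
By Berlekamp's sign-expansion rule, a Blue-Red Hackenbush stalk has the value of the surreal number whose sign sequence is the edge sequence with B -> + and R -> -.
Sign sequence: -+-+-++
Trace the sign expansion in the surreal number tree, starting from 0:
Edge 1: R (sign -) -> bounds (-inf, 0), value = -1
Edge 2: B (sign +) -> bounds (-1, 0), value = -1/2
Edge 3: R (sign -) -> bounds (-1, -1/2), value = -3/4
Edge 4: B (sign +) -> bounds (-3/4, -1/2), value = -5/8
Edge 5: R (sign -) -> bounds (-3/4, -5/8), value = -11/16
Edge 6: B (sign +) -> bounds (-11/16, -5/8), value = -21/32
Edge 7: B (sign +) -> bounds (-21/32, -5/8), value = -41/64
Game value = -41/64

-41/64


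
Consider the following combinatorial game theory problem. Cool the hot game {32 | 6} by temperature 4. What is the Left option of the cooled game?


Original game: {32 | 6} (a switch {a | b} with a > b).
Cooling by t (for t below the temperature (a - b)/2 = 13) taxes each move by t: {a | b} cooled by t is {a - t | b + t}.
Cooling amount: t = 4
Cooled Left option: 32 - 4 = 28
Cooled Right option: 6 + 4 = 10
Cooled game: {28 | 10}
Left option = 28

28


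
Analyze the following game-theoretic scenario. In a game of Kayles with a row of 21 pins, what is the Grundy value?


Kayles: a move removes 1 or 2 adjacent pins from a contiguous row.
Removing pins from a row of k leaves two independent rows (a, b) with a + b = k - 1 (one pin) or a + b = k - 2 (two pins); an end removal gives a = 0.
By Sprague-Grundy, G(k) = mex{ G(a) XOR G(b) } over all these splits. G(0) = 0.
G(1): splits (0,0):0^0=0 -> mex({0}) = 1
G(2): splits (0,1):0^1=1 (0,0):0^0=0 -> mex({0, 1}) = 2
G(3): splits (0,2):0^2=2 (1,1):1^1=0 (0,1):0^1=1 -> mex({0, 1, 2}) = 3
G(4): splits (0,3):0^3=3 (1,2):1^2=3 (0,2):0^2=2 (1,1):1^1=0 -> mex({0, 2, 3}) = 1
G(5): splits (0,4):0^1=1 (1,3):1^3=2 (2,2):2^2=0 (0,3):0^3=3 (1,2):1^2=3 -> mex({0, 1, 2, 3}) = 4
G(6) = mex({0, 1, 2, 4}) = 3
G(7) = mex({0, 1, 3, 4, 5}) = 2
G(8) = mex({0, 2, 3, 5, 6}) = 1
G(9) = mex({0, 1, 2, 3, 6, 7}) = 4
G(10) = mex({0, 1, 3, 4, 5, 7}) = 2
G(11) = mex({0, 1, 2, 3, 4, 5}) = 6
G(12) = mex({0, 1, 2, 3, 5, 6, 7}) = 4
G(13) = mex({0, 2, 3, 4, 6, 7}) = 1
G(14) = mex({0, 1, 4, 5, 6, 7}) = 2
G(15) = mex({0, 1, 2, 3, 4, 5, 6}) = 7
G(16) = mex({0, 2, 3, 5, 6, 7}) = 1
G(17) = mex({0, 1, 2, 3, 5, 6, 7}) = 4
G(18) = mex({0, 1, 2, 4, 5, 6}) = 3
G(19) = mex({0, 1, 3, 4, 5, 7}) = 2
G(20) = mex({0, 2, 3, 4, 5, 6, 7}) = 1
G(21) = mex({0, 1, 2, 3, 5, 6, 7}) = 4
Therefore G(21) = 4.

4


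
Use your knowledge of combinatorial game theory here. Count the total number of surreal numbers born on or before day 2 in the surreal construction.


Day 0: {|} = 0 is born. Count = 1.
Day n: the number of surreal numbers born by day n is 2^(n+1) - 1.
By day 0: 2^1 - 1 = 1
By day 1: 2^2 - 1 = 3
By day 2: 2^3 - 1 = 7
By day 2: 7 surreal numbers.

7


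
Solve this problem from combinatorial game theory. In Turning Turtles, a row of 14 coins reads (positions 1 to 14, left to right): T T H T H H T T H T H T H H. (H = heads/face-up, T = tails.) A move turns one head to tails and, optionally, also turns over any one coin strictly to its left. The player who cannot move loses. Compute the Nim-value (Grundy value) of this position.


Coins: T T H T H H T T H T H T H H
Key fact: a single head at position k behaves exactly like a Nim heap of size k (turning it to T and optionally flipping a coin at j < k corresponds to moving the heap from k to j, or to 0), and heads combine as a disjunctive sum (two heads at the same place would cancel, matching j XOR j = 0). So the Nim-value is the XOR of the 1-indexed positions of the heads.
Face-up positions (1-indexed): [3, 5, 6, 9, 11, 13, 14]
XOR 0 with 3: 0 XOR 3 = 3
XOR 3 with 5: 3 XOR 5 = 6
XOR 6 with 6: 6 XOR 6 = 0
XOR 0 with 9: 0 XOR 9 = 9
XOR 9 with 11: 9 XOR 11 = 2
XOR 2 with 13: 2 XOR 13 = 15
XOR 15 with 14: 15 XOR 14 = 1
Nim-value = 1

1


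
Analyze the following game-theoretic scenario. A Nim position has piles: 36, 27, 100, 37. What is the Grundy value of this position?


We need the XOR (exclusive or) of all pile sizes.
After XOR-ing pile 1 (size 36): 0 XOR 36 = 36
After XOR-ing pile 2 (size 27): 36 XOR 27 = 63
After XOR-ing pile 3 (size 100): 63 XOR 100 = 91
After XOR-ing pile 4 (size 37): 91 XOR 37 = 126
The Nim-value of this position is 126.

126


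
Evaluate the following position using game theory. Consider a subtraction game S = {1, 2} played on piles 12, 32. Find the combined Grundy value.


Subtraction set: {1, 2}
For this subtraction set, G(n) = n mod 3 (period = max + 1 = 3).
Pile 1 (size 12): G(12) = 12 mod 3 = 0
Pile 2 (size 32): G(32) = 32 mod 3 = 2
Total Grundy value = XOR of all: 0 XOR 2 = 2

2


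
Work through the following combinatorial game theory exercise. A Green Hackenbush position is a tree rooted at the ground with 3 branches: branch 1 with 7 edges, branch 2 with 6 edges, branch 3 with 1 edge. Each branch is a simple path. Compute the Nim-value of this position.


The tree has 3 branches from the ground vertex.
In Green Hackenbush, the Nim-value of a simple path of length k is k.
Branch 1: length 7, Nim-value = 7
Branch 2: length 6, Nim-value = 6
Branch 3: length 1, Nim-value = 1
Total Nim-value = XOR of all branch values:
0 XOR 7 = 7
7 XOR 6 = 1
1 XOR 1 = 0
Nim-value of the tree = 0

0


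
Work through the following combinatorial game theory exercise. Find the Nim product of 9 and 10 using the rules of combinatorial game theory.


Nim multiplication is bilinear over XOR: (u XOR v) * w = (u*w) XOR (v*w).
So we split each operand into its bit components and XOR the pairwise Nim products.
9 = 1 + 8 (as XOR of powers of 2).
10 = 2 + 8 (as XOR of powers of 2).
Using the standard Nim-product table on single bits:
  2*2 = 3,   2*4 = 8,   2*8 = 12,
  4*4 = 6,   4*8 = 11,  8*8 = 13,
and  1*x = x (identity), k*l = l*k (commutative).
Pairwise Nim products:
  1 * 2 = 2
  1 * 8 = 8
  8 * 2 = 12
  8 * 8 = 13
XOR them: 2 XOR 8 XOR 12 XOR 13 = 11.
Result: 9 * 10 = 11 (in Nim).

11


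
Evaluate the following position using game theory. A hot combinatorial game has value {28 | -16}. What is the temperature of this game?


The game is {28 | -16}, a switch {a | b} with numbers a > b.
Cooling {a | b} by t gives {a - t | b + t}, which stops being hot when a - t = b + t, i.e. at t = (a - b)/2. So the temperature of a switch is (a - b)/2.
Temperature = (Left option - Right option) / 2
= (28 - (-16)) / 2
= 44 / 2
= 22

22


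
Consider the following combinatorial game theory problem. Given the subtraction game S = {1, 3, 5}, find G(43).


The subtraction set is S = {1, 3, 5}.
G(k) = mex{ G(k - s) : s in S, s <= k }. We compute iteratively: G(0) = 0.
G(1) = mex({0}) = 1
G(2) = mex({1}) = 0
G(3) = mex({0}) = 1
G(4) = mex({1}) = 0
G(5) = mex({0}) = 1
G(6) = mex({1}) = 0
Observe that G(2)..G(6) = 0, 1, 0, 1, 0 repeats G(0)..G(4) = 0, 1, 0, 1, 0.
For k >= max(S) = 5, G(k) is determined by the previous 5 values G(k-5)..G(k-1); a window of 5 consecutive values has recurred shifted by 2, so by induction G(k + 2) = G(k) for all k >= 0: the sequence is periodic from the start with period 2.
One period: G(0..1) = 0, 1.
43 mod 2 = 1, so G(43) = G(1) = 1.

1


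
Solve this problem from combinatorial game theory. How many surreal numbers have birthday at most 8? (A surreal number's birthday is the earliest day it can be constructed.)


Day 0: {|} = 0 is born. Count = 1.
Day n: the number of surreal numbers born by day n is 2^(n+1) - 1.
By day 0: 2^1 - 1 = 1
By day 1: 2^2 - 1 = 3
By day 2: 2^3 - 1 = 7
By day 3: 2^4 - 1 = 15
By day 4: 2^5 - 1 = 31
By day 5: 2^6 - 1 = 63
By day 6: 2^7 - 1 = 127
By day 7: 2^8 - 1 = 255
By day 8: 2^9 - 1 = 511
By day 8: 511 surreal numbers.

511


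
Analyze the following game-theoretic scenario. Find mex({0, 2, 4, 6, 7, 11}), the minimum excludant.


Set = {0, 2, 4, 6, 7, 11}
0 is in the set.
1 is NOT in the set. This is the mex.
mex = 1

1


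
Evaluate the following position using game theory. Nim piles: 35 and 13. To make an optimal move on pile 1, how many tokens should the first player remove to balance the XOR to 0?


Piles: 35 and 13
Current XOR: 35 XOR 13 = 46 (non-zero, so this is an N-position).
To make the XOR zero, we need to find a move that balances the piles.
For pile 1 (size 35): target = 35 XOR 46 = 13
We reduce pile 1 from 35 to 13.
Tokens removed: 35 - 13 = 22
Verification: 13 XOR 13 = 0

22


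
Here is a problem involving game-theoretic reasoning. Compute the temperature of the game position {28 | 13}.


The game is {28 | 13}, a switch {a | b} with numbers a > b.
Cooling {a | b} by t gives {a - t | b + t}, which stops being hot when a - t = b + t, i.e. at t = (a - b)/2. So the temperature of a switch is (a - b)/2.
Temperature = (Left option - Right option) / 2
= (28 - (13)) / 2
= 15 / 2
= 15/2

15/2


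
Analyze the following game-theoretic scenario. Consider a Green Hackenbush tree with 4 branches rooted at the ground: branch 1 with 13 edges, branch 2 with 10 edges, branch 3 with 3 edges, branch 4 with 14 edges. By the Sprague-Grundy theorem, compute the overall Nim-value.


The tree has 4 branches from the ground vertex.
In Green Hackenbush, the Nim-value of a simple path of length k is k.
Branch 1: length 13, Nim-value = 13
Branch 2: length 10, Nim-value = 10
Branch 3: length 3, Nim-value = 3
Branch 4: length 14, Nim-value = 14
Total Nim-value = XOR of all branch values:
0 XOR 13 = 13
13 XOR 10 = 7
7 XOR 3 = 4
4 XOR 14 = 10
Nim-value of the tree = 10

10


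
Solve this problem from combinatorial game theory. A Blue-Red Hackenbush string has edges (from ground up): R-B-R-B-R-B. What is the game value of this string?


Edges (from ground): R-B-R-B-R-B
By Berlekamp's sign-expansion rule, a Blue-Red Hackenbush stalk has the value of the surreal number whose sign sequence is the edge sequence with B -> + and R -> -.
Sign sequence: -+-+-+
Trace the sign expansion in the surreal number tree, starting from 0:
Edge 1: R (sign -) -> bounds (-inf, 0), value = -1
Edge 2: B (sign +) -> bounds (-1, 0), value = -1/2
Edge 3: R (sign -) -> bounds (-1, -1/2), value = -3/4
Edge 4: B (sign +) -> bounds (-3/4, -1/2), value = -5/8
Edge 5: R (sign -) -> bounds (-3/4, -5/8), value = -11/16
Edge 6: B (sign +) -> bounds (-11/16, -5/8), value = -21/32
Game value = -21/32

-21/32


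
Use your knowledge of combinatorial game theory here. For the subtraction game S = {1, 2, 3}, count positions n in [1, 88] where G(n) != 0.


Subtraction set S = {1, 2, 3}, so G(n) = n mod 4.
G(n) = 0 when n is a multiple of 4.
Multiples of 4 in [1, 88]: 22
N-positions (nonzero Grundy) = 88 - 22 = 66

66


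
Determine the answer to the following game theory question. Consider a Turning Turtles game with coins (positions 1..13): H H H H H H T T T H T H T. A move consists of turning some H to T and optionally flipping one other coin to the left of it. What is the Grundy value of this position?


Coins: H H H H H H T T T H T H T
Key fact: a single head at position k behaves exactly like a Nim heap of size k (turning it to T and optionally flipping a coin at j < k corresponds to moving the heap from k to j, or to 0), and heads combine as a disjunctive sum (two heads at the same place would cancel, matching j XOR j = 0). So the Nim-value is the XOR of the 1-indexed positions of the heads.
Face-up positions (1-indexed): [1, 2, 3, 4, 5, 6, 10, 12]
XOR 0 with 1: 0 XOR 1 = 1
XOR 1 with 2: 1 XOR 2 = 3
XOR 3 with 3: 3 XOR 3 = 0
XOR 0 with 4: 0 XOR 4 = 4
XOR 4 with 5: 4 XOR 5 = 1
XOR 1 with 6: 1 XOR 6 = 7
XOR 7 with 10: 7 XOR 10 = 13
XOR 13 with 12: 13 XOR 12 = 1
Nim-value = 1

1


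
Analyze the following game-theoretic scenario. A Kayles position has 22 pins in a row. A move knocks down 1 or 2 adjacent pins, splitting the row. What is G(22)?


Kayles: a move removes 1 or 2 adjacent pins from a contiguous row.
Removing pins from a row of k leaves two independent rows (a, b) with a + b = k - 1 (one pin) or a + b = k - 2 (two pins); an end removal gives a = 0.
By Sprague-Grundy, G(k) = mex{ G(a) XOR G(b) } over all these splits. G(0) = 0.
G(1): splits (0,0):0^0=0 -> mex({0}) = 1
G(2): splits (0,1):0^1=1 (0,0):0^0=0 -> mex({0, 1}) = 2
G(3): splits (0,2):0^2=2 (1,1):1^1=0 (0,1):0^1=1 -> mex({0, 1, 2}) = 3
G(4): splits (0,3):0^3=3 (1,2):1^2=3 (0,2):0^2=2 (1,1):1^1=0 -> mex({0, 2, 3}) = 1
G(5): splits (0,4):0^1=1 (1,3):1^3=2 (2,2):2^2=0 (0,3):0^3=3 (1,2):1^2=3 -> mex({0, 1, 2, 3}) = 4
G(6) = mex({0, 1, 2, 4}) = 3
G(7) = mex({0, 1, 3, 4, 5}) = 2
G(8) = mex({0, 2, 3, 5, 6}) = 1
G(9) = mex({0, 1, 2, 3, 6, 7}) = 4
G(10) = mex({0, 1, 3, 4, 5, 7}) = 2
G(11) = mex({0, 1, 2, 3, 4, 5}) = 6
G(12) = mex({0, 1, 2, 3, 5, 6, 7}) = 4
G(13) = mex({0, 2, 3, 4, 6, 7}) = 1
G(14) = mex({0, 1, 4, 5, 6, 7}) = 2
G(15) = mex({0, 1, 2, 3, 4, 5, 6}) = 7
G(16) = mex({0, 2, 3, 5, 6, 7}) = 1
G(17) = mex({0, 1, 2, 3, 5, 6, 7}) = 4
G(18) = mex({0, 1, 2, 4, 5, 6}) = 3
G(19) = mex({0, 1, 3, 4, 5, 7}) = 2
G(20) = mex({0, 2, 3, 4, 5, 6, 7}) = 1
G(21) = mex({0, 1, 2, 3, 5, 6, 7}) = 4
G(22) = mex({0, 1, 2, 3, 4, 5, 7}) = 6
Therefore G(22) = 6.

6


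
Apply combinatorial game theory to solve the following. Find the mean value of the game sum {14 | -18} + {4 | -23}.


G1 = {14 | -18}, G2 = {4 | -23}
Each is a switch {a | b} with numbers a > b; its mean value is (a + b)/2, and mean value is additive over game sums: m(G1 + G2) = m(G1) + m(G2).
Mean of G1 = (14 + (-18))/2 = -4/2 = -2
Mean of G2 = (4 + (-23))/2 = -19/2 = -19/2
Mean of G1 + G2 = -2 + -19/2 = -23/2

-23/2


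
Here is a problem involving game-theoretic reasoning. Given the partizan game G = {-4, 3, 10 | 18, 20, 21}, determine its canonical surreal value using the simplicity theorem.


Left options: {-4, 3, 10}, max = 10
Right options: {18, 20, 21}, min = 18
All options are numbers and max(Left) < min(Right), so by the simplicity theorem the value is the simplest (earliest-born) number strictly between 10 and 18.
Integers 11 through 17 all lie strictly between 10 and 18.
Among integers, the simplest (lowest birthday = smallest |n|; 0 is born on day 0, +-n on day n) is 11.
No non-integer in the interval can be simpler: if x is a non-integer in the interval, then floor(x) or ceil(x) also lies in the interval (the interval contains an integer), and both are proper prefixes of x's sign expansion, i.e. born earlier. So the game value is 11.
Game value = 11

11


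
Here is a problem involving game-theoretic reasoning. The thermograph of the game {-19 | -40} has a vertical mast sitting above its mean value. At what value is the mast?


Game = {-19 | -40}, a switch {a | b} with numbers a > b.
Its thermograph has left wall a - t and right wall b + t, which meet at t = (a - b)/2, where both equal (a + b)/2. So the mast (mean value) is at (a + b)/2.
Mean = (-19 + (-40))/2 = -59/2 = -59/2

-59/2


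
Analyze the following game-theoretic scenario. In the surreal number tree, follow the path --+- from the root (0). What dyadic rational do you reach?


Sign expansion: --+-
Rule: track bounds (lo, hi), initially (-inf, +inf). On '+', the current value becomes lo and we move to the simplest number in (value, hi): value + 1 if hi = +inf, otherwise the midpoint (value + hi)/2. On '-', the current value becomes hi and we move to value - 1 if lo = -inf, otherwise the midpoint (lo + value)/2.
Start at 0.
Step 1: sign = -, move left. Bounds: (-inf, 0). Value = -1
Step 2: sign = -, move left. Bounds: (-inf, -1). Value = -2
Step 3: sign = +, move right. Bounds: (-2, -1). Value = -3/2
Step 4: sign = -, move left. Bounds: (-2, -3/2). Value = -7/4
The surreal number with sign expansion --+- is -7/4.

-7/4


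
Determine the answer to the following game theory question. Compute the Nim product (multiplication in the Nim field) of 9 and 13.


Nim multiplication is bilinear over XOR: (u XOR v) * w = (u*w) XOR (v*w).
So we split each operand into its bit components and XOR the pairwise Nim products.
9 = 1 + 8 (as XOR of powers of 2).
13 = 1 + 4 + 8 (as XOR of powers of 2).
Using the standard Nim-product table on single bits:
  2*2 = 3,   2*4 = 8,   2*8 = 12,
  4*4 = 6,   4*8 = 11,  8*8 = 13,
and  1*x = x (identity), k*l = l*k (commutative).
Pairwise Nim products:
  1 * 1 = 1
  1 * 4 = 4
  1 * 8 = 8
  8 * 1 = 8
  8 * 4 = 11
  8 * 8 = 13
XOR them: 1 XOR 4 XOR 8 XOR 8 XOR 11 XOR 13 = 3.
Result: 9 * 13 = 3 (in Nim).

3


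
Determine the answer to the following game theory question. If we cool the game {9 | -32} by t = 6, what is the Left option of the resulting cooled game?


Original game: {9 | -32} (a switch {a | b} with a > b).
Cooling by t (for t below the temperature (a - b)/2 = 41/2) taxes each move by t: {a | b} cooled by t is {a - t | b + t}.
Cooling amount: t = 6
Cooled Left option: 9 - 6 = 3
Cooled Right option: -32 + 6 = -26
Cooled game: {3 | -26}
Left option = 3

3


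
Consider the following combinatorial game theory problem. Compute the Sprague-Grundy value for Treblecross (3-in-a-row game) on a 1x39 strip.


Treblecross: place X on empty cells; 3-in-a-row wins.
Playing within two cells of an existing X lets the opponent win at once, so sensible play treats the cells i-2..i+2 around each X as dead. The player left with no safe cell loses, so this is a normal-play take-away game on strips of safe cells.
Placing X at cell i (0-indexed) of a strip of k safe cells leaves independent strips of sizes max(0, i-2) and max(0, k-i-3). Hence G(k) = mex{ G(max(0,i-2)) XOR G(max(0,k-i-3)) : 0 <= i < k }, with G(0) = 0.
G(1): splits (0,0):0^0=0 -> mex({0}) = 1
G(2): splits (0,0):0^0=0 -> mex({0}) = 1
G(3): splits (0,0):0^0=0 -> mex({0}) = 1
G(4): splits (0,1):0^1=1 (0,0):0^0=0 -> mex({0, 1}) = 2
G(5): splits (0,2):0^1=1 (0,1):0^1=1 (0,0):0^0=0 -> mex({0, 1}) = 2
G(6) = mex({1}) = 0
G(7) = mex({0, 1, 2}) = 3
G(8) = mex({0, 1, 2}) = 3
G(9) = mex({0, 2}) = 1
G(10) = mex({0, 2, 3}) = 1
G(11) = mex({0, 3}) = 1
G(12) = mex({1, 3}) = 0
G(13) = mex({0, 1, 2, 3}) = 4
G(14) = mex({0, 1, 2}) = 3
G(15) = mex({0, 1, 2}) = 3
G(16) = mex({0, 1, 2, 4}) = 3
G(17) = mex({0, 1, 3, 4}) = 2
G(18) = mex({0, 1, 3, 4}) = 2
G(19) = mex({0, 1, 3, 5}) = 2
G(20) = mex({0, 1, 2, 3, 5}) = 4
G(21) = mex({0, 1, 2, 3, 5}) = 4
G(22) = mex({1, 2, 6}) = 0
G(23) = mex({0, 1, 2, 3, 4, 6}) = 5
G(24) = mex({0, 1, 2, 3, 4}) = 5
G(25) = mex({0, 1, 3, 4, 7}) = 2
G(26) = mex({0, 1, 3, 4, 5, 7}) = 2
G(27) = mex({0, 1, 3, 5}) = 2
G(28) = mex({0, 1, 2, 5}) = 3
G(29) = mex({0, 1, 2, 4, 5, 6}) = 3
G(30) = mex({1, 2, 4, 6}) = 0
G(31) = mex({0, 1, 2, 3, 4, 6}) = 5
G(32) = mex({1, 2, 3, 4, 7}) = 0
G(33) = mex({0, 3, 7}) = 1
G(34) = mex({0, 2, 3, 5, 7}) = 1
G(35) = mex({0, 2, 3, 5, 6}) = 1
G(36) = mex({0, 1, 2, 5, 6}) = 3
G(37) = mex({0, 1, 2, 4, 5, 6}) = 3
G(38) = mex({0, 1, 2, 4}) = 3
G(39) = mex({0, 1, 2, 3, 4, 7}) = 5
Therefore G(39) = 5.

5


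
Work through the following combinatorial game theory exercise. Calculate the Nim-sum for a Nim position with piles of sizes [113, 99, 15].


We need the XOR (exclusive or) of all pile sizes.
After XOR-ing pile 1 (size 113): 0 XOR 113 = 113
After XOR-ing pile 2 (size 99): 113 XOR 99 = 18
After XOR-ing pile 3 (size 15): 18 XOR 15 = 29
The Nim-value of this position is 29.

29


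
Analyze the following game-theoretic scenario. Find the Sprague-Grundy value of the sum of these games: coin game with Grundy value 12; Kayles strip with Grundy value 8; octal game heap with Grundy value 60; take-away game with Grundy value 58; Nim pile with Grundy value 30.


By the Sprague-Grundy theorem, the Grundy value of a sum of games is the XOR of individual Grundy values.
coin game: Grundy value = 12. Running XOR: 0 XOR 12 = 12
Kayles strip: Grundy value = 8. Running XOR: 12 XOR 8 = 4
octal game heap: Grundy value = 60. Running XOR: 4 XOR 60 = 56
take-away game: Grundy value = 58. Running XOR: 56 XOR 58 = 2
Nim pile: Grundy value = 30. Running XOR: 2 XOR 30 = 28
The combined Grundy value is 28.

28


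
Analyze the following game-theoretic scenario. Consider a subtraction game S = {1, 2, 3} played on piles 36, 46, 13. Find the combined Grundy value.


Subtraction set: {1, 2, 3}
For this subtraction set, G(n) = n mod 4 (period = max + 1 = 4).
Pile 1 (size 36): G(36) = 36 mod 4 = 0
Pile 2 (size 46): G(46) = 46 mod 4 = 2
Pile 3 (size 13): G(13) = 13 mod 4 = 1
Total Grundy value = XOR of all: 0 XOR 2 XOR 1 = 3

3


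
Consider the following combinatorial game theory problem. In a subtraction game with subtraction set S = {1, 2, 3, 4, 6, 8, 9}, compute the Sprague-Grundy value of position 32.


The subtraction set is S = {1, 2, 3, 4, 6, 8, 9}.
G(k) = mex{ G(k - s) : s in S, s <= k }. We compute iteratively: G(0) = 0.
G(1) = mex({0}) = 1
G(2) = mex({0, 1}) = 2
G(3) = mex({0, 1, 2}) = 3
G(4) = mex({0, 1, 2, 3}) = 4
G(5) = mex({1, 2, 3, 4}) = 0
G(6) = mex({0, 2, 3, 4}) = 1
G(7) = mex({0, 1, 3, 4}) = 2
G(8) = mex({0, 1, 2, 4}) = 3
G(9) = mex({0, 1, 2, 3}) = 4
G(10) = mex({1, 2, 3, 4}) = 0
G(11) = mex({0, 2, 3, 4}) = 1
G(12) = mex({0, 1, 3, 4}) = 2
G(13) = mex({0, 1, 2, 4}) = 3
Observe that G(5)..G(13) = 0, 1, 2, 3, 4, 0, 1, 2, 3 repeats G(0)..G(8) = 0, 1, 2, 3, 4, 0, 1, 2, 3.
For k >= max(S) = 9, G(k) is determined by the previous 9 values G(k-9)..G(k-1); a window of 9 consecutive values has recurred shifted by 5, so by induction G(k + 5) = G(k) for all k >= 0: the sequence is periodic from the start with period 5.
One period: G(0..4) = 0, 1, 2, 3, 4.
32 mod 5 = 2, so G(32) = G(2) = 2.

2


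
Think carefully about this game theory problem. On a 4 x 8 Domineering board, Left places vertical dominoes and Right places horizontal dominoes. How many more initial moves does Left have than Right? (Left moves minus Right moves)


Board is 4 x 8 (rows x cols).
Left (vertical) placements: (rows-1) * cols = 3 * 8 = 24
Right (horizontal) placements: rows * (cols-1) = 4 * 7 = 28
Advantage = Left - Right = 24 - 28 = -4

-4


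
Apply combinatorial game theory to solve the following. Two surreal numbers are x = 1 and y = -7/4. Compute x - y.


x = 1, y = -7/4
Converting to common denominator: 4
x = 4/4, y = -7/4
x - y = 1 - -7/4 = 11/4

11/4


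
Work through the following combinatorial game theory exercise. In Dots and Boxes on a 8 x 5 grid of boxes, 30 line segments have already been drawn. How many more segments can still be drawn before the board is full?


Grid: 8 x 5 boxes, i.e. 9 rows and 6 columns of dots.
Horizontal edges: (rows + 1) * cols = 9 * 5 = 45
Vertical edges: rows * (cols + 1) = 8 * 6 = 48
Total edges: 45 + 48 = 93
Edges drawn: 30
Remaining: 93 - 30 = 63

63


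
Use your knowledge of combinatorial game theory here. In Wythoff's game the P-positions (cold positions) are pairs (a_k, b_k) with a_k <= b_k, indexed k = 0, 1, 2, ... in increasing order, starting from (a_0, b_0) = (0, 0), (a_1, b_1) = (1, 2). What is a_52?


By Wythoff's theorem, a_k = floor(k * phi) and b_k = floor(k * phi^2) = a_k + k, where phi = (1 + sqrt(5))/2 is the golden ratio.
phi = (1 + sqrt(5))/2 = 1.618034
k = 52
k * phi = 52 * 1.618034 = 84.137767
a_52 = floor(k * phi) = 84

84


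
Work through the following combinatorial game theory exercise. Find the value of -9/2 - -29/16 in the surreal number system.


x = -9/2, y = -29/16
Converting to common denominator: 16
x = -72/16, y = -29/16
x - y = -9/2 - -29/16 = -43/16

-43/16


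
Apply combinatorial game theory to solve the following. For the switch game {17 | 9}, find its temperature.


The game is {17 | 9}, a switch {a | b} with numbers a > b.
Cooling {a | b} by t gives {a - t | b + t}, which stops being hot when a - t = b + t, i.e. at t = (a - b)/2. So the temperature of a switch is (a - b)/2.
Temperature = (Left option - Right option) / 2
= (17 - (9)) / 2
= 8 / 2
= 4

4


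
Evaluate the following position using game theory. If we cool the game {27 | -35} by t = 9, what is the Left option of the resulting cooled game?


Original game: {27 | -35} (a switch {a | b} with a > b).
Cooling by t (for t below the temperature (a - b)/2 = 31) taxes each move by t: {a | b} cooled by t is {a - t | b + t}.
Cooling amount: t = 9
Cooled Left option: 27 - 9 = 18
Cooled Right option: -35 + 9 = -26
Cooled game: {18 | -26}
Left option = 18

18


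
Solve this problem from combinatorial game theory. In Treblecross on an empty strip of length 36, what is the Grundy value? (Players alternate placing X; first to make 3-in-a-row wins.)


Treblecross: place X on empty cells; 3-in-a-row wins.
Playing within two cells of an existing X lets the opponent win at once, so sensible play treats the cells i-2..i+2 around each X as dead. The player left with no safe cell loses, so this is a normal-play take-away game on strips of safe cells.
Placing X at cell i (0-indexed) of a strip of k safe cells leaves independent strips of sizes max(0, i-2) and max(0, k-i-3). Hence G(k) = mex{ G(max(0,i-2)) XOR G(max(0,k-i-3)) : 0 <= i < k }, with G(0) = 0.
G(1): splits (0,0):0^0=0 -> mex({0}) = 1
G(2): splits (0,0):0^0=0 -> mex({0}) = 1
G(3): splits (0,0):0^0=0 -> mex({0}) = 1
G(4): splits (0,1):0^1=1 (0,0):0^0=0 -> mex({0, 1}) = 2
G(5): splits (0,2):0^1=1 (0,1):0^1=1 (0,0):0^0=0 -> mex({0, 1}) = 2
G(6) = mex({1}) = 0
G(7) = mex({0, 1, 2}) = 3
G(8) = mex({0, 1, 2}) = 3
G(9) = mex({0, 2}) = 1
G(10) = mex({0, 2, 3}) = 1
G(11) = mex({0, 3}) = 1
G(12) = mex({1, 3}) = 0
G(13) = mex({0, 1, 2, 3}) = 4
G(14) = mex({0, 1, 2}) = 3
G(15) = mex({0, 1, 2}) = 3
G(16) = mex({0, 1, 2, 4}) = 3
G(17) = mex({0, 1, 3, 4}) = 2
G(18) = mex({0, 1, 3, 4}) = 2
G(19) = mex({0, 1, 3, 5}) = 2
G(20) = mex({0, 1, 2, 3, 5}) = 4
G(21) = mex({0, 1, 2, 3, 5}) = 4
G(22) = mex({1, 2, 6}) = 0
G(23) = mex({0, 1, 2, 3, 4, 6}) = 5
G(24) = mex({0, 1, 2, 3, 4}) = 5
G(25) = mex({0, 1, 3, 4, 7}) = 2
G(26) = mex({0, 1, 3, 4, 5, 7}) = 2
G(27) = mex({0, 1, 3, 5}) = 2
G(28) = mex({0, 1, 2, 5}) = 3
G(29) = mex({0, 1, 2, 4, 5, 6}) = 3
G(30) = mex({1, 2, 4, 6}) = 0
G(31) = mex({0, 1, 2, 3, 4, 6}) = 5
G(32) = mex({1, 2, 3, 4, 7}) = 0
G(33) = mex({0, 3, 7}) = 1
G(34) = mex({0, 2, 3, 5, 7}) = 1
G(35) = mex({0, 2, 3, 5, 6}) = 1
G(36) = mex({0, 1, 2, 5, 6}) = 3
Therefore G(36) = 3.

3


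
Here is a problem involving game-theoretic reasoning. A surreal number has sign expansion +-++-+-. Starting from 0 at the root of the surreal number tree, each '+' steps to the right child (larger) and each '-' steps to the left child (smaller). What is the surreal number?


Sign expansion: +-++-+-
Rule: track bounds (lo, hi), initially (-inf, +inf). On '+', the current value becomes lo and we move to the simplest number in (value, hi): value + 1 if hi = +inf, otherwise the midpoint (value + hi)/2. On '-', the current value becomes hi and we move to value - 1 if lo = -inf, otherwise the midpoint (lo + value)/2.
Start at 0.
Step 1: sign = +, move right. Bounds: (0, +inf). Value = 1
Step 2: sign = -, move left. Bounds: (0, 1). Value = 1/2
Step 3: sign = +, move right. Bounds: (1/2, 1). Value = 3/4
Step 4: sign = +, move right. Bounds: (3/4, 1). Value = 7/8
Step 5: sign = -, move left. Bounds: (3/4, 7/8). Value = 13/16
Step 6: sign = +, move right. Bounds: (13/16, 7/8). Value = 27/32
Step 7: sign = -, move left. Bounds: (13/16, 27/32). Value = 53/64
The surreal number with sign expansion +-++-+- is 53/64.

53/64
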